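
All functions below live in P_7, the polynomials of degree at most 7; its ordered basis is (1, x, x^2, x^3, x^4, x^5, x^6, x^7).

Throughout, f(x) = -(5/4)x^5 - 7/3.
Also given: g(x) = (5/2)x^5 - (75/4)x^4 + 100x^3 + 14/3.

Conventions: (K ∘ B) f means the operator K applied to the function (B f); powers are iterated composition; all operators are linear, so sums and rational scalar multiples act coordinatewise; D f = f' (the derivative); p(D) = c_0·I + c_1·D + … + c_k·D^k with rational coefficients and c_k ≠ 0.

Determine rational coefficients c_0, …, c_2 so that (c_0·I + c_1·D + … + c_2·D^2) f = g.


p(D) = -2·I + 3·D − 4·D^2, i.e. c_0 = -2, c_1 = 3, c_2 = -4

D^0 f = -(5/4)x^5 - 7/3
D^1 f = -(25/4)x^4
D^2 f = -25x^3
matching coefficients of g against c_0 f + c_1 Df + … from the top degree down determines the c_i
solution: c_0 = -2, c_1 = 3, c_2 = -4


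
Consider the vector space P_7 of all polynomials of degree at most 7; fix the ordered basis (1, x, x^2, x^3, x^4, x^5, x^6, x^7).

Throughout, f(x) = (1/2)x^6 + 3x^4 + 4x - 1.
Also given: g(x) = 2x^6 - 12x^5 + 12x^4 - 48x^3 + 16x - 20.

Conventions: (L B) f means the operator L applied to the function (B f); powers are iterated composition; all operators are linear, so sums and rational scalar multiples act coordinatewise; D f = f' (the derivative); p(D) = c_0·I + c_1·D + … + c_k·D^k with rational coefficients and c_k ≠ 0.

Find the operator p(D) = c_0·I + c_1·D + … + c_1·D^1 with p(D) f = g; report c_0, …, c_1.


D^0 f = (1/2)x^6 + 3x^4 + 4x - 1
D^1 f = 3x^5 + 12x^3 + 4
matching coefficients of g against c_0 f + c_1 Df + … from the top degree down determines the c_i
solution: c_0 = 4, c_1 = -4

p(D) = 4·I − 4·D, i.e. c_0 = 4, c_1 = -4


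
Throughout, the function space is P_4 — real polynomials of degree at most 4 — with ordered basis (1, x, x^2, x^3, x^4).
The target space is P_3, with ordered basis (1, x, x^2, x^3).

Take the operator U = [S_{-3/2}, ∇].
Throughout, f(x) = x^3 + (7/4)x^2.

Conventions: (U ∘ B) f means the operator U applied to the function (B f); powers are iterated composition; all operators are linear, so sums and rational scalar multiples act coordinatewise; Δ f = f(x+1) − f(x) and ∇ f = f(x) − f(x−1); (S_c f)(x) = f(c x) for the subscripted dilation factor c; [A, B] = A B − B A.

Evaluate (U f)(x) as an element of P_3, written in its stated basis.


∇ f = 3x^2 + (1/2)x - 3/4
S_{-3/2} ∇ f = (27/4)x^2 - (3/4)x - 3/4
S_{-3/2} f = -(27/8)x^3 + (63/16)x^2
∇ S_{-3/2} f = -(81/8)x^2 + 18x - 117/16
[S_{-3/2}, ∇] f = (135/8)x^2 - (75/4)x + 105/16

the image equals g(x) = (135/8)x^2 - (75/4)x + 105/16


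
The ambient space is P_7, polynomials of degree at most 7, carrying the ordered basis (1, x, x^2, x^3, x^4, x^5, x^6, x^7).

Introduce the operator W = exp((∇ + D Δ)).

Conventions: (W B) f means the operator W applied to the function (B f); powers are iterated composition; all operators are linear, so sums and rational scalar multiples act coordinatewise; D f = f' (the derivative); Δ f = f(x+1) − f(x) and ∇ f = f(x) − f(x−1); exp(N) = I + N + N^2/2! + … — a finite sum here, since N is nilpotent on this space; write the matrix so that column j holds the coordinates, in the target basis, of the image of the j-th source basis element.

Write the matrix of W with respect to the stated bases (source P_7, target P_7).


the matrix is [[1, 1, 2, 8, 29, 127, 687, 3887]; [0, 1, 2, 6, 32, 145, 762, 4809]; [0, 0, 1, 3, 12, 80, 435, 2667]; [0, 0, 0, 1, 4, 20, 160, 1015]; [0, 0, 0, 0, 1, 5, 30, 280]; [0, 0, 0, 0, 0, 1, 6, 42]; [0, 0, 0, 0, 0, 0, 1, 7]; [0, 0, 0, 0, 0, 0, 0, 1]] (rows listed top to bottom)

image of 1: 1
image of x: x + 1
image of x^2: x^2 + 2x + 2
image of x^3: x^3 + 3x^2 + 6x + 8
image of x^4: x^4 + 4x^3 + 12x^2 + 32x + 29
image of x^5: x^5 + 5x^4 + 20x^3 + 80x^2 + 145x + 127
image of x^6: x^6 + 6x^5 + 30x^4 + 160x^3 + 435x^2 + 762x + 687
image of x^7: x^7 + 7x^6 + 42x^5 + 280x^4 + 1015x^3 + 2667x^2 + 4809x + 3887
each image's coordinates form column j of the matrix


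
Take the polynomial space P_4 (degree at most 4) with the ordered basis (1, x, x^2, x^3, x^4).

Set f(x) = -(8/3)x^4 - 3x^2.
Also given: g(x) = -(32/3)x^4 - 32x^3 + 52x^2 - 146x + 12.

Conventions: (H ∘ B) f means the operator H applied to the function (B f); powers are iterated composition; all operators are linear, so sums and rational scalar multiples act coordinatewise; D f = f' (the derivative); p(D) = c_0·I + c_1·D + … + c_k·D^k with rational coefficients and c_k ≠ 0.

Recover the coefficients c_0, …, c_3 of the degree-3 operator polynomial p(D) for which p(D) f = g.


p(D) = 4·I + 3·D − 2·D^2 + 2·D^3, i.e. c_0 = 4, c_1 = 3, c_2 = -2, c_3 = 2

D^0 f = -(8/3)x^4 - 3x^2
D^1 f = -(32/3)x^3 - 6x
D^2 f = -32x^2 - 6
D^3 f = -64x
matching coefficients of g against c_0 f + c_1 Df + … from the top degree down determines the c_i
solution: c_0 = 4, c_1 = 3, c_2 = -2, c_3 = 2


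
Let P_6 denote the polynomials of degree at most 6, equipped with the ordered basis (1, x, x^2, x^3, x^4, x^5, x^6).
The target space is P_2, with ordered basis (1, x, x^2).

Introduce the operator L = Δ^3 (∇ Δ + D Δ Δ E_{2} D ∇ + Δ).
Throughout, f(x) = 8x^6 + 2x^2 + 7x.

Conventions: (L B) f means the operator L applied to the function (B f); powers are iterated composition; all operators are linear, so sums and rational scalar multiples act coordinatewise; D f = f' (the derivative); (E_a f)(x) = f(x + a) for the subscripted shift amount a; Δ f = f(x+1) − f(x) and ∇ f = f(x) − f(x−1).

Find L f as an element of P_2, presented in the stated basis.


the result is g(x) = 2880x^2 + 17280x + 21120

Δ f = 48x^5 + 120x^4 + 160x^3 + 120x^2 + 52x + 17
∇ Δ f = 240x^4 + 240x^2 + 20
∇ f = 48x^5 - 120x^4 + 160x^3 - 120x^2 + 52x - 3
D ∇ f = 240x^4 - 480x^3 + 480x^2 - 240x + 52
E_{2} (D ∇) f = 240x^4 + 1440x^3 + 3360x^2 + 3600x + 1492
Δ E_{2} (D ∇) f = 960x^3 + 5760x^2 + 12000x + 8640
Δ Δ E_{2} (D ∇) f = 2880x^2 + 14400x + 18720
D (Δ Δ E_{2}) (D ∇) f = 5760x + 14400
Δ f = 48x^5 + 120x^4 + 160x^3 + 120x^2 + 52x + 17
(∇ Δ + D Δ Δ E_{2} D ∇ + Δ) f = 48x^5 + 360x^4 + 160x^3 + 360x^2 + 5812x + 14437
Δ (∇ Δ + D Δ Δ E_{2} D ∇ + Δ) f = 240x^4 + 1920x^3 + 3120x^2 + 2880x + 6740
Δ Δ (∇ Δ + D Δ Δ E_{2} D ∇ + Δ) f = 960x^3 + 7200x^2 + 12960x + 8160
Δ Δ Δ (∇ Δ + D Δ Δ E_{2} D ∇ + Δ) f = 2880x^2 + 17280x + 21120


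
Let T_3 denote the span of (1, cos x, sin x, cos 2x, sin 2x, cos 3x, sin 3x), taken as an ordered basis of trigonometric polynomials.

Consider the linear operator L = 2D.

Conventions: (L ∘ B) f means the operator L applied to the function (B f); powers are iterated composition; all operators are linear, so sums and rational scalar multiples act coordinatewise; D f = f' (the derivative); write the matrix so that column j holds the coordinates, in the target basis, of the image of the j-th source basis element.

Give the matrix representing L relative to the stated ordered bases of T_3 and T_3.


image of 1: 0
image of cos x: -2sin x
image of sin x: 2cos x
image of cos 2x: -4sin 2x
image of sin 2x: 4cos 2x
image of cos 3x: -6sin 3x
image of sin 3x: 6cos 3x
each image's coordinates form column j of the matrix

the matrix is [[0, 0, 0, 0, 0, 0, 0]; [0, 0, 2, 0, 0, 0, 0]; [0, -2, 0, 0, 0, 0, 0]; [0, 0, 0, 0, 4, 0, 0]; [0, 0, 0, -4, 0, 0, 0]; [0, 0, 0, 0, 0, 0, 6]; [0, 0, 0, 0, 0, -6, 0]] (rows listed top to bottom)


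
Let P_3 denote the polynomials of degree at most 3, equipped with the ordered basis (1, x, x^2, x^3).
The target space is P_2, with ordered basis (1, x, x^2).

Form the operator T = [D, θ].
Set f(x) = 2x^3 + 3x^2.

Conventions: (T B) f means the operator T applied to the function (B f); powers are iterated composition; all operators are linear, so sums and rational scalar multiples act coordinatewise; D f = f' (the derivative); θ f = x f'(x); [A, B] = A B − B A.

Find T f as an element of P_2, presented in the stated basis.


the result is g(x) = 6x^2 + 6x

θ f = 6x^3 + 6x^2
D θ f = 18x^2 + 12x
D f = 6x^2 + 6x
θ D f = 12x^2 + 6x
[D, θ] f = 6x^2 + 6x


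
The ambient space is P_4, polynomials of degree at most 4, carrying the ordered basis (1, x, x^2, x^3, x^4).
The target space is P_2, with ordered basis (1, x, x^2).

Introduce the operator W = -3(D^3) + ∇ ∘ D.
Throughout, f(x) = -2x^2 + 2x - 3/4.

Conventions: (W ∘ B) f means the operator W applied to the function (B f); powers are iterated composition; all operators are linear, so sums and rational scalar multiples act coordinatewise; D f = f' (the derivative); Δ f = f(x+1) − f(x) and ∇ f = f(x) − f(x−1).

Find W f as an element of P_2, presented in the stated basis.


D f = -4x + 2
D D f = -4
D D D f = 0
(-3(D^3)) f = 0
D f = -4x + 2
∇ D f = -4
(-3(D^3) + ∇ ∘ D) f = -4

the result is g(x) = -4


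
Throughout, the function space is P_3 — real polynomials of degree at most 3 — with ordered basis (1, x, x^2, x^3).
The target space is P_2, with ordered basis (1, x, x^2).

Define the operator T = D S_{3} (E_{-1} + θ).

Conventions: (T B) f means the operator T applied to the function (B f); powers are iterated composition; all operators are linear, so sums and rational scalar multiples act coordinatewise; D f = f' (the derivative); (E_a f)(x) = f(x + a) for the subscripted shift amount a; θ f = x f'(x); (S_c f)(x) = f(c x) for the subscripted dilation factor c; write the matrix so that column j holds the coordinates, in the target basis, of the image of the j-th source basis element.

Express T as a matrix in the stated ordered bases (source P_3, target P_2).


image of 1: 0
image of x: 6
image of x^2: 54x - 6
image of x^3: 324x^2 - 54x + 9
each image's coordinates form column j of the matrix

the matrix is [[0, 6, -6, 9]; [0, 0, 54, -54]; [0, 0, 0, 324]] (rows listed top to bottom)


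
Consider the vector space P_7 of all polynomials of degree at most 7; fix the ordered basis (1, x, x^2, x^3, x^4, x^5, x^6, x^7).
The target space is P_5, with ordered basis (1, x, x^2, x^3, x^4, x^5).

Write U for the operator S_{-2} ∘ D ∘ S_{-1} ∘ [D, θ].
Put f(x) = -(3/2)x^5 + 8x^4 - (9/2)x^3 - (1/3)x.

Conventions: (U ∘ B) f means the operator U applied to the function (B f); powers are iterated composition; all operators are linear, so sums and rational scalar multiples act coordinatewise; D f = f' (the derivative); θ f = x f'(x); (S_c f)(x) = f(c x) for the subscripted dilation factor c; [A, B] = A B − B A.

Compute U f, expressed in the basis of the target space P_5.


θ f = -(15/2)x^5 + 32x^4 - (27/2)x^3 - (1/3)x
D θ f = -(75/2)x^4 + 128x^3 - (81/2)x^2 - 1/3
D f = -(15/2)x^4 + 32x^3 - (27/2)x^2 - 1/3
θ D f = -30x^4 + 96x^3 - 27x^2
[D, θ] f = -(15/2)x^4 + 32x^3 - (27/2)x^2 - 1/3
S_{-1} [D, θ] f = -(15/2)x^4 - 32x^3 - (27/2)x^2 - 1/3
D S_{-1} [D, θ] f = -30x^3 - 96x^2 - 27x
S_{-2} D S_{-1} [D, θ] f = 240x^3 - 384x^2 + 54x

the image equals g(x) = 240x^3 - 384x^2 + 54x


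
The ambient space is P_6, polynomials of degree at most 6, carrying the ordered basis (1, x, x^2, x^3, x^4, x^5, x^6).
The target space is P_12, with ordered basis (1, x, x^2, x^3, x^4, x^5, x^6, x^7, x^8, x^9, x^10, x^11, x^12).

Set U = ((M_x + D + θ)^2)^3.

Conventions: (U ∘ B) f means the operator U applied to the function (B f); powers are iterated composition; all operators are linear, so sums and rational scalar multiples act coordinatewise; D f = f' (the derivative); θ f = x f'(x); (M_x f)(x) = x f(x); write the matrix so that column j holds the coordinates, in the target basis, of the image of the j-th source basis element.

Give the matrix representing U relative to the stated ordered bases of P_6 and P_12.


the matrix is [[41, 162, 512, 1200, 1920, 1800, 720]; [162, 715, 2548, 7056, 14280, 19320, 15120]; [256, 1274, 5261, 17418, 44232, 81000, 97920]; [200, 1176, 5806, 23459, 74952, 180920, 310200]; [80, 595, 3686, 18738, 76369, 241450, 566280]; [15, 161, 1350, 9046, 48290, 201731, 639852]; [1, 21, 272, 2585, 18876, 106642, 460085]; [0, 1, 27, 413, 4420, 35156, 210654]; [0, 0, 1, 33, 584, 6975, 60226]; [0, 0, 0, 1, 39, 785, 10370]; [0, 0, 0, 0, 1, 45, 1016]; [0, 0, 0, 0, 0, 1, 51]; [0, 0, 0, 0, 0, 0, 1]] (rows listed top to bottom)

image of 1: x^6 + 15x^5 + 80x^4 + 200x^3 + 256x^2 + 162x + 41
image of x: x^7 + 21x^6 + 161x^5 + 595x^4 + 1176x^3 + 1274x^2 + 715x + 162
image of x^2: x^8 + 27x^7 + 272x^6 + 1350x^5 + 3686x^4 + 5806x^3 + 5261x^2 + 2548x + 512
image of x^3: x^9 + 33x^8 + 413x^7 + 2585x^6 + 9046x^5 + 18738x^4 + 23459x^3 + 17418x^2 + 7056x + 1200
image of x^4: x^10 + 39x^9 + 584x^8 + 4420x^7 + 18876x^6 + 48290x^5 + 76369x^4 + 74952x^3 + 44232x^2 + 14280x + 1920
image of x^5: x^11 + 45x^10 + 785x^9 + 6975x^8 + 35156x^7 + 106642x^6 + 201731x^5 + 241450x^4 + 180920x^3 + 81000x^2 + 19320x + 1800
image of x^6: x^12 + 51x^11 + 1016x^10 + 10370x^9 + 60226x^8 + 210654x^7 + 460085x^6 + 639852x^5 + 566280x^4 + 310200x^3 + 97920x^2 + 15120x + 720
each image's coordinates form column j of the matrix


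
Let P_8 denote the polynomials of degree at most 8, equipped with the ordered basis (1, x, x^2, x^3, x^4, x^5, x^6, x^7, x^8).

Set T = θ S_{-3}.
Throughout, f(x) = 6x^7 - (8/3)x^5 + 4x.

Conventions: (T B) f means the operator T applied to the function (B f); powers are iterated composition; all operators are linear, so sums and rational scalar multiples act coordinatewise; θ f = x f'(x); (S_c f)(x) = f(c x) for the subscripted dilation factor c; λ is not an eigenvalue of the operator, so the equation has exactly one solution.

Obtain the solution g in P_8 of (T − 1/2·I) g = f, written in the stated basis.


write g with unknown coordinates in the stated basis and equate coefficients in (T − 1/2·I) g = f
solving from the highest basis element down gives g = -(12/30619)x^7 + (16/7293)x^5 - (8/7)x
check: T g = (183708/30619)x^7 - (6480/2431)x^5 + (24/7)x
so T g − 1/2·g = 6x^7 - (8/3)x^5 + 4x = f ✓

the result is g(x) = -(12/30619)x^7 + (16/7293)x^5 - (8/7)x


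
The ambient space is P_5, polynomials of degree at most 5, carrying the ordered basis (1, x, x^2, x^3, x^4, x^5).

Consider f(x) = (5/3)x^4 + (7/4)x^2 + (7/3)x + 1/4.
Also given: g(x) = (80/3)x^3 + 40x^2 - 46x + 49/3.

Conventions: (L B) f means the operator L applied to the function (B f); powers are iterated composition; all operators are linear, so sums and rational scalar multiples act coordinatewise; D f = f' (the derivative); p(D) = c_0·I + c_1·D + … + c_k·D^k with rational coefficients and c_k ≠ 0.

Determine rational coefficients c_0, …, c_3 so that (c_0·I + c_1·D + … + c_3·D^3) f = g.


c_0 = 0, c_1 = 4, c_2 = 2, c_3 = -3/2

D^0 f = (5/3)x^4 + (7/4)x^2 + (7/3)x + 1/4
D^1 f = (20/3)x^3 + (7/2)x + 7/3
D^2 f = 20x^2 + 7/2
D^3 f = 40x
matching coefficients of g against c_0 f + c_1 Df + … from the top degree down determines the c_i
solution: c_0 = 0, c_1 = 4, c_2 = 2, c_3 = -3/2


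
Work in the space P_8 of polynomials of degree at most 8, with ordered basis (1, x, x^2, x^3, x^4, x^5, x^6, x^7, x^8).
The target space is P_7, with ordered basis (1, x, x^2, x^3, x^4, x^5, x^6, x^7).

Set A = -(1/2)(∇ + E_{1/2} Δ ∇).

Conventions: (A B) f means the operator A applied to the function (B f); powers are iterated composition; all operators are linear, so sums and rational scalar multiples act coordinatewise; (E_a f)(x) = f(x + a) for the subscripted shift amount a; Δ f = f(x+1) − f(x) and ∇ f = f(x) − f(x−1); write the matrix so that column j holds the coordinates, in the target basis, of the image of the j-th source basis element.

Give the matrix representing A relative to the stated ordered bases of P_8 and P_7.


image of 1: 0
image of x: -1/2
image of x^2: -x - 1/2
image of x^3: -(3/2)x^2 - (3/2)x - 2
image of x^4: -2x^3 - 3x^2 - 8x - 2
image of x^5: -(5/2)x^4 - 5x^3 - 20x^2 - 10x - 17/4
image of x^6: -3x^5 - (15/2)x^4 - 40x^3 - 30x^2 - (51/2)x - 83/16
image of x^7: -(7/2)x^6 - (21/2)x^5 - 70x^4 - 70x^3 - (357/4)x^2 - (581/16)x - 289/32
image of x^8: -4x^7 - 14x^6 - 112x^5 - 140x^4 - 238x^3 - (581/4)x^2 - (289/4)x - 197/16
each image's coordinates form column j of the matrix

the matrix is [[0, -1/2, -1/2, -2, -2, -17/4, -83/16, -289/32, -197/16]; [0, 0, -1, -3/2, -8, -10, -51/2, -581/16, -289/4]; [0, 0, 0, -3/2, -3, -20, -30, -357/4, -581/4]; [0, 0, 0, 0, -2, -5, -40, -70, -238]; [0, 0, 0, 0, 0, -5/2, -15/2, -70, -140]; [0, 0, 0, 0, 0, 0, -3, -21/2, -112]; [0, 0, 0, 0, 0, 0, 0, -7/2, -14]; [0, 0, 0, 0, 0, 0, 0, 0, -4]] (rows listed top to bottom)


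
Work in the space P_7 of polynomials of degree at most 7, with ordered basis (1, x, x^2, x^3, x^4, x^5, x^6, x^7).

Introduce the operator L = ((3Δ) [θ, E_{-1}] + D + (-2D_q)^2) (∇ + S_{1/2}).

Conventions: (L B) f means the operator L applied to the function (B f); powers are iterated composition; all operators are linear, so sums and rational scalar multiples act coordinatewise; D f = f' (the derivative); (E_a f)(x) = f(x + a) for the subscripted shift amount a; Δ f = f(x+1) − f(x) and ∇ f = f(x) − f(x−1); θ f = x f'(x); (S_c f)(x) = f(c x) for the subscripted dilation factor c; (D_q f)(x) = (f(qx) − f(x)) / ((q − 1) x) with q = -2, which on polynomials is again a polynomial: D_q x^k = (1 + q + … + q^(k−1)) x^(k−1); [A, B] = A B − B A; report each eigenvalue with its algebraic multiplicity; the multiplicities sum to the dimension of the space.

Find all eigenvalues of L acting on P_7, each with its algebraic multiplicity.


image of 1: 0
image of x: 1/2
image of x^2: (1/2)x + 5/2
image of x^3: (3/8)x^2 + (27/4)x + 15/8
image of x^4: (1/4)x^3 + (21/2)x^2 + (39/4)x - 173/4
image of x^5: (5/32)x^4 + 15x^3 - (2445/16)x^2 - (1745/8)x + 5265/32
image of x^6: (3/32)x^5 + (543/32)x^4 - (16365/16)x^3 - (1875/16)x^2 + (31635/32)x - 15159/32
image of x^7: (7/128)x^6 + (945/64)x^5 - (761019/128)x^4 + (71785/32)x^3 + (281925/128)x^2 - (212289/64)x + 154987/128
the matrix is upper triangular; its diagonal is (0, 0, 0, 0, 0, 0, 0, 0)
for a triangular matrix the eigenvalues are the diagonal entries, with algebraic multiplicity their repetition count

λ = 0 (multiplicity 8)


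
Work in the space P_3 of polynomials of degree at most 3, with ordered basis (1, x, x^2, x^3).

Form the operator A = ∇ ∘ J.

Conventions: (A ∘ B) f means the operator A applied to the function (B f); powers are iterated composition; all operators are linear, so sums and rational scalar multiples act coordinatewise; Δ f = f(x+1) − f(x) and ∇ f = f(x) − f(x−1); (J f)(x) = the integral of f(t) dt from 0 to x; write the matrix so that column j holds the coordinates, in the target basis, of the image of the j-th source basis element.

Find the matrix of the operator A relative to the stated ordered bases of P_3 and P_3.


the matrix is [[1, -1/2, 1/3, -1/4]; [0, 1, -1, 1]; [0, 0, 1, -3/2]; [0, 0, 0, 1]] (rows listed top to bottom)

image of 1: 1
image of x: x - 1/2
image of x^2: x^2 - x + 1/3
image of x^3: x^3 - (3/2)x^2 + x - 1/4
each image's coordinates form column j of the matrix


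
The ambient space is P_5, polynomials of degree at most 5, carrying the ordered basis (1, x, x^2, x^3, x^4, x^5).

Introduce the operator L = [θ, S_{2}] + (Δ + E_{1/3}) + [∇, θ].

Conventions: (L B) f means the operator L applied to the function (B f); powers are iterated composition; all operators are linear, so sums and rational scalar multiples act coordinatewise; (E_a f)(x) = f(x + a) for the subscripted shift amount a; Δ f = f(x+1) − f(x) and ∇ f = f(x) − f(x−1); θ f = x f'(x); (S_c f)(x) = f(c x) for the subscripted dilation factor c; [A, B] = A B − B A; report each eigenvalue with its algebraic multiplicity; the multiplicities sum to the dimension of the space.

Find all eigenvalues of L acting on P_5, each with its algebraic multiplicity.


image of 1: 1
image of x: x + 7/3
image of x^2: x^2 + (14/3)x - 8/9
image of x^3: x^3 + 7x^2 - (8/3)x + 109/27
image of x^4: x^4 + (28/3)x^3 - (16/3)x^2 + (436/27)x - 242/81
image of x^5: x^5 + (35/3)x^4 - (80/9)x^3 + (1090/27)x^2 - (1210/81)x + 1459/243
the matrix is upper triangular; its diagonal is (1, 1, 1, 1, 1, 1)
for a triangular matrix the eigenvalues are the diagonal entries, with algebraic multiplicity their repetition count

λ = 1 (multiplicity 6)


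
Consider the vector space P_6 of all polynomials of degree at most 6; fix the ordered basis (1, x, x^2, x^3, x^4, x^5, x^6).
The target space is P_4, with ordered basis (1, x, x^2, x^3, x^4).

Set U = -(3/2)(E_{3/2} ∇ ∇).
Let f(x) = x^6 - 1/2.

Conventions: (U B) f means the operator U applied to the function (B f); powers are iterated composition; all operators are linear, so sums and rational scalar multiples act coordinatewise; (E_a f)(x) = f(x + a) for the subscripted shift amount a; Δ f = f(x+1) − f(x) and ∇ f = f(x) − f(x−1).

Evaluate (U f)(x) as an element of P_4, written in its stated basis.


the result is g(x) = -45x^4 - 90x^3 - (225/2)x^2 - (135/2)x - 273/16

∇ f = 6x^5 - 15x^4 + 20x^3 - 15x^2 + 6x - 1
∇ ∇ f = 30x^4 - 120x^3 + 210x^2 - 180x + 62
E_{3/2} ∇ ∇ f = 30x^4 + 60x^3 + 75x^2 + 45x + 91/8
(-(3/2)(E_{3/2} ∇ ∇)) f = -45x^4 - 90x^3 - (225/2)x^2 - (135/2)x - 273/16


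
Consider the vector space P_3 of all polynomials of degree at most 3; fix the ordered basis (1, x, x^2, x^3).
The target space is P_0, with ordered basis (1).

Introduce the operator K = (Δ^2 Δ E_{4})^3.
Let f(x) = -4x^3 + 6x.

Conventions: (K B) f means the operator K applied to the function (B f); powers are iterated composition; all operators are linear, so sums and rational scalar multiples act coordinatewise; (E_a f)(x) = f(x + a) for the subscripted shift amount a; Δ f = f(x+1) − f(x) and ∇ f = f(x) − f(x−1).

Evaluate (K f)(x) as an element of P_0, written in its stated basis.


the image equals g(x) = 0

E_{4} f = -4x^3 - 48x^2 - 186x - 232
Δ E_{4} f = -12x^2 - 108x - 238
Δ Δ E_{4} f = -24x - 120
Δ Δ Δ E_{4} f = -24
E_{4} (Δ^2 Δ E_{4}) f = -24
Δ E_{4} (Δ^2 Δ E_{4}) f = 0
Δ Δ E_{4} (Δ^2 Δ E_{4}) f = 0
Δ Δ Δ E_{4} (Δ^2 Δ E_{4}) f = 0
E_{4} (Δ^2 Δ E_{4}) (Δ^2 Δ E_{4}) f = 0
Δ E_{4} (Δ^2 Δ E_{4}) (Δ^2 Δ E_{4}) f = 0
Δ Δ E_{4} (Δ^2 Δ E_{4}) (Δ^2 Δ E_{4}) f = 0
Δ Δ Δ E_{4} (Δ^2 Δ E_{4}) (Δ^2 Δ E_{4}) f = 0


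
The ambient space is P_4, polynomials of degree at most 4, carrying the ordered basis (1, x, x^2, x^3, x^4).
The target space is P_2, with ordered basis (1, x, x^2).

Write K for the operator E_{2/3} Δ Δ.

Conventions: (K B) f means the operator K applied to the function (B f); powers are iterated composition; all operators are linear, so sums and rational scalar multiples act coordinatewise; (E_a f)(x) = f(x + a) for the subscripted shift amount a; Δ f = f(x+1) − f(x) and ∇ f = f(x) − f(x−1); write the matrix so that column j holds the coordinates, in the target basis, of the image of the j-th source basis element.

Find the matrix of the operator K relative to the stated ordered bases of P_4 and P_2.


the matrix is [[0, 0, 2, 10, 106/3]; [0, 0, 0, 6, 40]; [0, 0, 0, 0, 12]] (rows listed top to bottom)

image of 1: 0
image of x: 0
image of x^2: 2
image of x^3: 6x + 10
image of x^4: 12x^2 + 40x + 106/3
each image's coordinates form column j of the matrix


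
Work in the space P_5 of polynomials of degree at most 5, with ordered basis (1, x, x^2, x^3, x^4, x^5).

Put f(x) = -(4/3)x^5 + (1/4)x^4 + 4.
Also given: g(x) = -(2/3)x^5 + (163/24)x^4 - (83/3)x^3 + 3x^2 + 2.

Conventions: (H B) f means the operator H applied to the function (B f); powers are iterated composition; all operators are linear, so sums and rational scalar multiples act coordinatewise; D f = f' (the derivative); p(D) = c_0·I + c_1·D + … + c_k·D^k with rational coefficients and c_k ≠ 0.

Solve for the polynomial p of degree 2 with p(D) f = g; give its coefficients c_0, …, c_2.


D^0 f = -(4/3)x^5 + (1/4)x^4 + 4
D^1 f = -(20/3)x^4 + x^3
D^2 f = -(80/3)x^3 + 3x^2
matching coefficients of g against c_0 f + c_1 Df + … from the top degree down determines the c_i
solution: c_0 = 1/2, c_1 = -1, c_2 = 1

p(D) = (1/2)·I − D + D^2, i.e. c_0 = 1/2, c_1 = -1, c_2 = 1


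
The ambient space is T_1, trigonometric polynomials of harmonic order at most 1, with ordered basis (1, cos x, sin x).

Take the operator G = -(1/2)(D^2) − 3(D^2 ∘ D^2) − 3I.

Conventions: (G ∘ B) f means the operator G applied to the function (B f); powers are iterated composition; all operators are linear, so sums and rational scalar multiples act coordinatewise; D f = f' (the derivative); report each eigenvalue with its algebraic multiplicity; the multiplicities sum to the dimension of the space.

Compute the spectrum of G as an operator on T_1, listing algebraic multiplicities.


image of 1: -3
image of cos x: -(11/2)cos x
image of sin x: -(11/2)sin x
the matrix is diagonal; its diagonal is (-3, -11/2, -11/2)
for a triangular matrix the eigenvalues are the diagonal entries, with algebraic multiplicity their repetition count

λ = -11/2 (multiplicity 2), λ = -3 (multiplicity 1)


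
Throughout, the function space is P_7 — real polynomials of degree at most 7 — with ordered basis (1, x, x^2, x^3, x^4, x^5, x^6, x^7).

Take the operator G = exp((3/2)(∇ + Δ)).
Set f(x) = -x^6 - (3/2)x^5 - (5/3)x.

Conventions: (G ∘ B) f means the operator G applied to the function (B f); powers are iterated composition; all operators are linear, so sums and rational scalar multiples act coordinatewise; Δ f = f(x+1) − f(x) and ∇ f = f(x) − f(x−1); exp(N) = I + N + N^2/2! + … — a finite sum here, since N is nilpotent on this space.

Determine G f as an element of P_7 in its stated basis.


g(x) = -x^6 - (39/2)x^5 - (315/2)x^4 - 735x^3 - 2205x^2 - (23851/6)x - 3272

order-1 term: -18x^5 - (45/2)x^4 - 60x^3 - 45x^2 - 18x - 19/2
order-2 term: -135x^4 - 135x^3 - 540x^2 - 270x - 144
order-3 term: -540x^3 - 405x^2 - 1620x - 405
order-4 term: -1215x^2 - (1215/2)x - 1620
order-5 term: -1458x - 729/2
order-6 term: -729
the series for exp((3/2)(∇ + Δ)) f terminates at order 6
exp((3/2)(∇ + Δ)) f = -x^6 - (39/2)x^5 - (315/2)x^4 - 735x^3 - 2205x^2 - (23851/6)x - 3272


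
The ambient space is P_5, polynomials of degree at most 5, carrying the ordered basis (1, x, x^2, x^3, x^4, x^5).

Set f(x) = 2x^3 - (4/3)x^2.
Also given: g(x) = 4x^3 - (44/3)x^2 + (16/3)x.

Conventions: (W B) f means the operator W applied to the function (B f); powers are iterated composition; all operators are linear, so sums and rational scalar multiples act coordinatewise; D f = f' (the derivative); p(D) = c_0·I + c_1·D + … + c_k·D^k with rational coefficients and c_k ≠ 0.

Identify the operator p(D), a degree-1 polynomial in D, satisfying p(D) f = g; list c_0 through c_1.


c_0 = 2, c_1 = -2

D^0 f = 2x^3 - (4/3)x^2
D^1 f = 6x^2 - (8/3)x
matching coefficients of g against c_0 f + c_1 Df + … from the top degree down determines the c_i
solution: c_0 = 2, c_1 = -2


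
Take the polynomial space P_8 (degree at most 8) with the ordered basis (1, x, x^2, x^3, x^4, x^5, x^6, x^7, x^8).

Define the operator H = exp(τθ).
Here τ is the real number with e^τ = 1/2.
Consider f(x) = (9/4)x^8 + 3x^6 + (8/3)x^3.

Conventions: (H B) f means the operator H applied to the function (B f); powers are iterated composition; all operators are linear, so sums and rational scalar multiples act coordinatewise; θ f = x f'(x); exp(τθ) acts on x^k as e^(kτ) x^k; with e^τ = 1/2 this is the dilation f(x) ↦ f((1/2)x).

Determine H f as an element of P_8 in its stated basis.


exp(τθ) x^k = e^(kτ) x^k; with e^τ = 1/2 this sends x^k to (1/2)^k x^k
x^3 ↦ 1/8 x^3
x^6 ↦ 1/64 x^6
x^8 ↦ 1/256 x^8
applying this coordinatewise to f: exp(τθ) f = (9/1024)x^8 + (3/64)x^6 + (1/3)x^3

g(x) = (9/1024)x^8 + (3/64)x^6 + (1/3)x^3


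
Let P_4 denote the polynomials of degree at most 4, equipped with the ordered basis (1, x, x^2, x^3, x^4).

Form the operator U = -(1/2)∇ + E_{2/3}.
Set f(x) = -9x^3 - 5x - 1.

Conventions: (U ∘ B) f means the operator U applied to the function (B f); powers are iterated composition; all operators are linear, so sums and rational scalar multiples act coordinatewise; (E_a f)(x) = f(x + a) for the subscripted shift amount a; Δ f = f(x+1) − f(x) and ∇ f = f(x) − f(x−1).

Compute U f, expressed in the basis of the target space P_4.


the image equals g(x) = -9x^3 - (9/2)x^2 - (61/2)x

∇ f = -27x^2 + 27x - 14
(-(1/2)∇) f = (27/2)x^2 - (27/2)x + 7
E_{2/3} f = -9x^3 - 18x^2 - 17x - 7
(-(1/2)∇ + E_{2/3}) f = -9x^3 - (9/2)x^2 - (61/2)x


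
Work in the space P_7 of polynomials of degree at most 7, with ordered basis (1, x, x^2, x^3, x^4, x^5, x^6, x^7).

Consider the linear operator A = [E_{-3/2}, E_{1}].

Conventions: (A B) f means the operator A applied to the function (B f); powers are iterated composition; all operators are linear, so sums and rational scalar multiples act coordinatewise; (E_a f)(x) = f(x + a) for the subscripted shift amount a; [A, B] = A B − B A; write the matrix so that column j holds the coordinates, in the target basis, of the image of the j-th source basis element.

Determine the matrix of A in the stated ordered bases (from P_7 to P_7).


image of 1: 0
image of x: 0
image of x^2: 0
image of x^3: 0
image of x^4: 0
image of x^5: 0
image of x^6: 0
image of x^7: 0
each image's coordinates form column j of the matrix

the matrix is [[0, 0, 0, 0, 0, 0, 0, 0]; [0, 0, 0, 0, 0, 0, 0, 0]; [0, 0, 0, 0, 0, 0, 0, 0]; [0, 0, 0, 0, 0, 0, 0, 0]; [0, 0, 0, 0, 0, 0, 0, 0]; [0, 0, 0, 0, 0, 0, 0, 0]; [0, 0, 0, 0, 0, 0, 0, 0]; [0, 0, 0, 0, 0, 0, 0, 0]] (rows listed top to bottom)


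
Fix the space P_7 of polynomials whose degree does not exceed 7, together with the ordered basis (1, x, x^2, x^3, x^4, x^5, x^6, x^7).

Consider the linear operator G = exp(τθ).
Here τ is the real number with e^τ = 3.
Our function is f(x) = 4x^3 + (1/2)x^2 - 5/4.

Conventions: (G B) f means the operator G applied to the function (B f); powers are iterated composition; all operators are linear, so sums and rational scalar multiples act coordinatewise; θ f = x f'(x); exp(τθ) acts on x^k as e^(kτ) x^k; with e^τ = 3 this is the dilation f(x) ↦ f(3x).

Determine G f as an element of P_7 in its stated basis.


the result is g(x) = 108x^3 + (9/2)x^2 - 5/4

exp(τθ) x^k = e^(kτ) x^k; with e^τ = 3 this sends x^k to 3^k x^k
x^2 ↦ 9 x^2
x^3 ↦ 27 x^3
applying this coordinatewise to f: exp(τθ) f = 108x^3 + (9/2)x^2 - 5/4


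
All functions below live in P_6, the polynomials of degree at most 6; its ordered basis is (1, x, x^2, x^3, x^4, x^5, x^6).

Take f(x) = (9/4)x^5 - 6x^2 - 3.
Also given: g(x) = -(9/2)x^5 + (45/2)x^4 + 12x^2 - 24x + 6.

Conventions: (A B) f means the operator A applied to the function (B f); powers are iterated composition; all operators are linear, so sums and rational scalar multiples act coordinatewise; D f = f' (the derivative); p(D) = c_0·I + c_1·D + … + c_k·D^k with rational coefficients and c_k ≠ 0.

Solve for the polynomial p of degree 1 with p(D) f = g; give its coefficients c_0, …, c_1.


c_0 = -2, c_1 = 2

D^0 f = (9/4)x^5 - 6x^2 - 3
D^1 f = (45/4)x^4 - 12x
matching coefficients of g against c_0 f + c_1 Df + … from the top degree down determines the c_i
solution: c_0 = -2, c_1 = 2


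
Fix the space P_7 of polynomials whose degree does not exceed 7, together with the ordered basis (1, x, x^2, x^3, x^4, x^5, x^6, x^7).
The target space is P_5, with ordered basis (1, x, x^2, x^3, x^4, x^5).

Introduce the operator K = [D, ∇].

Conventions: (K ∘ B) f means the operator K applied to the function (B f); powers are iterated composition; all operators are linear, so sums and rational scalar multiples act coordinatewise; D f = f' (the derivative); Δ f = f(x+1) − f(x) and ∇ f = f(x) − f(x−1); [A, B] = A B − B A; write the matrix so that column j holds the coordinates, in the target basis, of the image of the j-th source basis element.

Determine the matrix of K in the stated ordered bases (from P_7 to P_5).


image of 1: 0
image of x: 0
image of x^2: 0
image of x^3: 0
image of x^4: 0
image of x^5: 0
image of x^6: 0
image of x^7: 0
each image's coordinates form column j of the matrix

the matrix is [[0, 0, 0, 0, 0, 0, 0, 0]; [0, 0, 0, 0, 0, 0, 0, 0]; [0, 0, 0, 0, 0, 0, 0, 0]; [0, 0, 0, 0, 0, 0, 0, 0]; [0, 0, 0, 0, 0, 0, 0, 0]; [0, 0, 0, 0, 0, 0, 0, 0]] (rows listed top to bottom)


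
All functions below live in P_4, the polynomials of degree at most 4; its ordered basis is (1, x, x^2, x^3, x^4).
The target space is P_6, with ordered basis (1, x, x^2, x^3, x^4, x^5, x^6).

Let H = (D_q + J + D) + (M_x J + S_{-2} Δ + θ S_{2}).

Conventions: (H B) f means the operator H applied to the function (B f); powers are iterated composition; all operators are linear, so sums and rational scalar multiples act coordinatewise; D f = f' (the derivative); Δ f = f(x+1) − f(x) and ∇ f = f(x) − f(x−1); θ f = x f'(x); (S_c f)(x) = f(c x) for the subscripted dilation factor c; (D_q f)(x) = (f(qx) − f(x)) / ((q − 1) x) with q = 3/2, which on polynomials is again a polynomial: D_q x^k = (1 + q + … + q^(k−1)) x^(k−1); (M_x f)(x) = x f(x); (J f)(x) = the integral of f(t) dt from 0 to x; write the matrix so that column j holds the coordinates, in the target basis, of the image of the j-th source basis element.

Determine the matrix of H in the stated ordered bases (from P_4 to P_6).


image of 1: x^2 + x
image of x: (1/2)x^3 + (1/2)x^2 + 2x + 3
image of x^2: (1/3)x^4 + (1/3)x^3 + 8x^2 + (1/2)x + 1
image of x^3: (1/4)x^5 + (1/4)x^4 + 24x^3 + (79/4)x^2 - 6x + 1
image of x^4: (1/5)x^6 + (1/5)x^5 + 64x^4 - (159/8)x^3 + 24x^2 - 8x + 1
each image's coordinates form column j of the matrix

the matrix is [[0, 3, 1, 1, 1]; [1, 2, 1/2, -6, -8]; [1, 1/2, 8, 79/4, 24]; [0, 1/2, 1/3, 24, -159/8]; [0, 0, 1/3, 1/4, 64]; [0, 0, 0, 1/4, 1/5]; [0, 0, 0, 0, 1/5]] (rows listed top to bottom)


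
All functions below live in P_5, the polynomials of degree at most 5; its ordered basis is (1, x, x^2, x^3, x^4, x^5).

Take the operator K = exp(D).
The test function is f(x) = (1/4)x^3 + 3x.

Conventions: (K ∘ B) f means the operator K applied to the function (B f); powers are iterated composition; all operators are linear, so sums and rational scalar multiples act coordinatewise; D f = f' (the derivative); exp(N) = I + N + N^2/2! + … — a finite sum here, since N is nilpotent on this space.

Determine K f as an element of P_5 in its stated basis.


order-1 term: (3/4)x^2 + 3
order-2 term: (3/4)x
order-3 term: 1/4
the series for exp(D) f terminates at order 3
exp(D) f = (1/4)x^3 + (3/4)x^2 + (15/4)x + 13/4

the result is g(x) = (1/4)x^3 + (3/4)x^2 + (15/4)x + 13/4


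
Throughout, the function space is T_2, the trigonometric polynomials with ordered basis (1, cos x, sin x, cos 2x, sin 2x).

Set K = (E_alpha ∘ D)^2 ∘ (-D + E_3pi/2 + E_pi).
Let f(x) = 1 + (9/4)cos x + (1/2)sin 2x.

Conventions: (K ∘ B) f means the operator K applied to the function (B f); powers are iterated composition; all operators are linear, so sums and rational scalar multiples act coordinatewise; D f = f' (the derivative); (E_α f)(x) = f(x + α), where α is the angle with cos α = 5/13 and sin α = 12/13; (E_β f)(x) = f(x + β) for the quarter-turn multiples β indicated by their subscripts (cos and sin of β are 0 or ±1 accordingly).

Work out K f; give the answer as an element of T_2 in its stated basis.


the result is g(x) = -(3231/676)cos x + (531/338)sin x - (956/28561)cos 2x + (114240/28561)sin 2x

D f = -(9/4)sin x + cos 2x
(-D) f = (9/4)sin x - cos 2x
E_3pi/2 f = 1 + (9/4)sin x - (1/2)sin 2x
E_pi f = 1 - (9/4)cos x + (1/2)sin 2x
(-D + E_3pi/2 + E_pi) f = 2 - (9/4)cos x + (9/2)sin x - cos 2x
D (-D + E_3pi/2 + E_pi) f = (9/2)cos x + (9/4)sin x + 2sin 2x
E_alpha D (-D + E_3pi/2 + E_pi) f = (99/26)cos x - (171/52)sin x + (240/169)cos 2x - (238/169)sin 2x
D (E_alpha ∘ D) (-D + E_3pi/2 + E_pi) f = -(171/52)cos x - (99/26)sin x - (476/169)cos 2x - (480/169)sin 2x
E_alpha D (E_alpha ∘ D) (-D + E_3pi/2 + E_pi) f = -(3231/676)cos x + (531/338)sin x - (956/28561)cos 2x + (114240/28561)sin 2x


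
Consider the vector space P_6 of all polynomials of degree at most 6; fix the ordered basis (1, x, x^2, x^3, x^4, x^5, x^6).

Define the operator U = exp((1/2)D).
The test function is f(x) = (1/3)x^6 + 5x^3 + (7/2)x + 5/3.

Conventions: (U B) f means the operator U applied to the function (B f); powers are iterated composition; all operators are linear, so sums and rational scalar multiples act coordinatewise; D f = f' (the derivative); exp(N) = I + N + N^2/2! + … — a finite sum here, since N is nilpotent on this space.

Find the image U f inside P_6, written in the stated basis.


order-1 term: x^5 + (15/2)x^2 + 7/4
order-2 term: (5/4)x^4 + (15/4)x
order-3 term: (5/6)x^3 + 5/8
order-4 term: (5/16)x^2
order-5 term: (1/16)x
order-6 term: 1/192
the series for exp((1/2)D) f terminates at order 6
exp((1/2)D) f = (1/3)x^6 + x^5 + (5/4)x^4 + (35/6)x^3 + (125/16)x^2 + (117/16)x + 259/64

the result is g(x) = (1/3)x^6 + x^5 + (5/4)x^4 + (35/6)x^3 + (125/16)x^2 + (117/16)x + 259/64


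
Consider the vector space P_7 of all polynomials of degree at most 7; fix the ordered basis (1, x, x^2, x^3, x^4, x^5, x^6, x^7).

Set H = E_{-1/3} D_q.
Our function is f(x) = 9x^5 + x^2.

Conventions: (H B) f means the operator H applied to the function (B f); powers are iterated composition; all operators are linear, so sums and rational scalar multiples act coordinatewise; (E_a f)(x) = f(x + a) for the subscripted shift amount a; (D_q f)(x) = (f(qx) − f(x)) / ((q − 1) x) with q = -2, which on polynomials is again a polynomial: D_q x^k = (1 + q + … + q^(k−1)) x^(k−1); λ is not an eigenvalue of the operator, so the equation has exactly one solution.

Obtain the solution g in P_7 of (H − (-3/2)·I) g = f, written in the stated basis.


g(x) = 6x^5 - 44x^4 - 88x^3 + 294x^2 + (980/27)x - 5272/81

write g with unknown coordinates in the stated basis and equate coefficients in (H − (-3/2)·I) g = f
solving from the highest basis element down gives g = 6x^5 - 44x^4 - 88x^3 + 294x^2 + (980/27)x - 5272/81
check: H g = 66x^4 + 132x^3 - 440x^2 - (490/9)x + 2636/27
so H g − (-3/2)·g = 9x^5 + x^2 = f ✓


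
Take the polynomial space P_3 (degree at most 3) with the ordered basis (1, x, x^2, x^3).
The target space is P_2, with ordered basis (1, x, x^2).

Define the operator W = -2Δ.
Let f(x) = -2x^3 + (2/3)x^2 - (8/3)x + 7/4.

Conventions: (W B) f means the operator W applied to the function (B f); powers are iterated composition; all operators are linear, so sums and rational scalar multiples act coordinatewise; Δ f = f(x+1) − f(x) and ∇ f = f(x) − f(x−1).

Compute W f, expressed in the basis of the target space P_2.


Δ f = -6x^2 - (14/3)x - 4
(-2Δ) f = 12x^2 + (28/3)x + 8

the image equals g(x) = 12x^2 + (28/3)x + 8


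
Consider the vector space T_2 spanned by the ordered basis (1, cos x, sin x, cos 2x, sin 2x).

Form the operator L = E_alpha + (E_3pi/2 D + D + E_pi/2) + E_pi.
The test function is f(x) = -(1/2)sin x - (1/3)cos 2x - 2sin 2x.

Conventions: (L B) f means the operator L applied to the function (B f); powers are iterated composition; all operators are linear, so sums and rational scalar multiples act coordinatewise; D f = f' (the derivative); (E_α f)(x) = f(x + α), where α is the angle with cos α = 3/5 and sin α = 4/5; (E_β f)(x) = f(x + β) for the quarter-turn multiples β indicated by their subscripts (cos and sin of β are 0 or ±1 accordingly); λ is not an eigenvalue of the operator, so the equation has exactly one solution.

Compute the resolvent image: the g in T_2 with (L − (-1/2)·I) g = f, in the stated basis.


write g with unknown coordinates in the stated basis and equate coefficients in (L − (-1/2)·I) g = f
solving from the highest basis element down gives g = (28/181)cos x - (11/181)sin x + (554/291)cos 2x - (76/97)sin 2x
check: L g = -(14/181)cos x - (85/181)sin x - (374/291)cos 2x - (156/97)sin 2x
so L g − (-1/2)·g = -(1/2)sin x - (1/3)cos 2x - 2sin 2x = f ✓

g(x) = (28/181)cos x - (11/181)sin x + (554/291)cos 2x - (76/97)sin 2x


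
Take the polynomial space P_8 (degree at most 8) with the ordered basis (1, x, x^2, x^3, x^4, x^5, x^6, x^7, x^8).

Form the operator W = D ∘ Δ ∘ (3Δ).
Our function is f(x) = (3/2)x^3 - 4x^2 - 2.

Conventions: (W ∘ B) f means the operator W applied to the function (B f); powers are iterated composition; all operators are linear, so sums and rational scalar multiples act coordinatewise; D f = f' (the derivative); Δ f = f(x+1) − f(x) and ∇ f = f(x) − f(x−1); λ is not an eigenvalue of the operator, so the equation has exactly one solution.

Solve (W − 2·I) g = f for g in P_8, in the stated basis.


write g with unknown coordinates in the stated basis and equate coefficients in (W − 2·I) g = f
solving from the highest basis element down gives g = -(3/4)x^3 + 2x^2 - 23/4
check: W g = -27/2
so W g − 2·g = (3/2)x^3 - 4x^2 - 2 = f ✓

the result is g(x) = -(3/4)x^3 + 2x^2 - 23/4
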